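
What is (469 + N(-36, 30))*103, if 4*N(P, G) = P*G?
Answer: 20497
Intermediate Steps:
N(P, G) = G*P/4 (N(P, G) = (P*G)/4 = (G*P)/4 = G*P/4)
(469 + N(-36, 30))*103 = (469 + (1/4)*30*(-36))*103 = (469 - 270)*103 = 199*103 = 20497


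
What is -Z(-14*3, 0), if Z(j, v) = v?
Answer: 0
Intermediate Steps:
-Z(-14*3, 0) = -1*0 = 0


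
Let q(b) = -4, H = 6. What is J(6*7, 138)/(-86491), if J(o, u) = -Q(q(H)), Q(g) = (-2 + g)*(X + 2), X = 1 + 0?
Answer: -18/86491 ≈ -0.00020811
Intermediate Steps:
X = 1
Q(g) = -6 + 3*g (Q(g) = (-2 + g)*(1 + 2) = (-2 + g)*3 = -6 + 3*g)
J(o, u) = 18 (J(o, u) = -(-6 + 3*(-4)) = -(-6 - 12) = -1*(-18) = 18)
J(6*7, 138)/(-86491) = 18/(-86491) = 18*(-1/86491) = -18/86491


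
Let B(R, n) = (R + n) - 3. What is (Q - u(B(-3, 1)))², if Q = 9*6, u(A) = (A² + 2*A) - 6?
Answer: 2025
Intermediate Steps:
B(R, n) = -3 + R + n
u(A) = -6 + A² + 2*A
Q = 54
(Q - u(B(-3, 1)))² = (54 - (-6 + (-3 - 3 + 1)² + 2*(-3 - 3 + 1)))² = (54 - (-6 + (-5)² + 2*(-5)))² = (54 - (-6 + 25 - 10))² = (54 - 1*9)² = (54 - 9)² = 45² = 2025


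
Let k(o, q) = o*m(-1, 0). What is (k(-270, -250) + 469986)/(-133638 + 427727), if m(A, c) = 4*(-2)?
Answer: 472146/294089 ≈ 1.6055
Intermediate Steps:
m(A, c) = -8
k(o, q) = -8*o (k(o, q) = o*(-8) = -8*o)
(k(-270, -250) + 469986)/(-133638 + 427727) = (-8*(-270) + 469986)/(-133638 + 427727) = (2160 + 469986)/294089 = 472146*(1/294089) = 472146/294089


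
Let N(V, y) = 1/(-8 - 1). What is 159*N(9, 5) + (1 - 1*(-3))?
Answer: -41/3 ≈ -13.667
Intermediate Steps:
N(V, y) = -⅑ (N(V, y) = 1/(-9) = -⅑)
159*N(9, 5) + (1 - 1*(-3)) = 159*(-⅑) + (1 - 1*(-3)) = -53/3 + (1 + 3) = -53/3 + 4 = -41/3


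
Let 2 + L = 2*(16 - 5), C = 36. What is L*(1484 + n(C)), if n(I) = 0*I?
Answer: 29680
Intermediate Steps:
L = 20 (L = -2 + 2*(16 - 5) = -2 + 2*11 = -2 + 22 = 20)
n(I) = 0
L*(1484 + n(C)) = 20*(1484 + 0) = 20*1484 = 29680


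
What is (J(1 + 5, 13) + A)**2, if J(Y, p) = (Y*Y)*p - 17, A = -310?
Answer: 19881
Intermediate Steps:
J(Y, p) = -17 + p*Y**2 (J(Y, p) = Y**2*p - 17 = p*Y**2 - 17 = -17 + p*Y**2)
(J(1 + 5, 13) + A)**2 = ((-17 + 13*(1 + 5)**2) - 310)**2 = ((-17 + 13*6**2) - 310)**2 = ((-17 + 13*36) - 310)**2 = ((-17 + 468) - 310)**2 = (451 - 310)**2 = 141**2 = 19881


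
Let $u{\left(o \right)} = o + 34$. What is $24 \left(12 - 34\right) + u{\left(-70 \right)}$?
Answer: $-564$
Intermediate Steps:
$u{\left(o \right)} = 34 + o$
$24 \left(12 - 34\right) + u{\left(-70 \right)} = 24 \left(12 - 34\right) + \left(34 - 70\right) = 24 \left(-22\right) - 36 = -528 - 36 = -564$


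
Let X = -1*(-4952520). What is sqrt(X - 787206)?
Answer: sqrt(4165314) ≈ 2040.9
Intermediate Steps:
X = 4952520
sqrt(X - 787206) = sqrt(4952520 - 787206) = sqrt(4165314)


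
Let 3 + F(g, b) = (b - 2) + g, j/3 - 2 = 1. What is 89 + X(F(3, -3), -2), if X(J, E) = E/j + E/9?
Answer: 797/9 ≈ 88.556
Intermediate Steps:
j = 9 (j = 6 + 3*1 = 6 + 3 = 9)
F(g, b) = -5 + b + g (F(g, b) = -3 + ((b - 2) + g) = -3 + ((-2 + b) + g) = -3 + (-2 + b + g) = -5 + b + g)
X(J, E) = 2*E/9 (X(J, E) = E/9 + E/9 = 2*E/9)
89 + X(F(3, -3), -2) = 89 + (2/9)*(-2) = 89 - 4/9 = 797/9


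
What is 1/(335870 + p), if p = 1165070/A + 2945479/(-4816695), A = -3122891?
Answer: 15042013465245/5052146252375134711 ≈ 2.9774e-6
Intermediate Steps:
p = -14810196703439/15042013465245 (p = 1165070/(-3122891) + 2945479/(-4816695) = 1165070*(-1/3122891) + 2945479*(-1/4816695) = -1165070/3122891 - 2945479/4816695 = -14810196703439/15042013465245 ≈ -0.98459)
1/(335870 + p) = 1/(335870 - 14810196703439/15042013465245) = 1/(5052146252375134711/15042013465245) = 15042013465245/5052146252375134711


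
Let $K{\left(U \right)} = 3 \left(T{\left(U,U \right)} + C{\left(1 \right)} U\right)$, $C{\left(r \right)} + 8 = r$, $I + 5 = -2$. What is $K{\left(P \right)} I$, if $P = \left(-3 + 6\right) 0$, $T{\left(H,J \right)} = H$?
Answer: $0$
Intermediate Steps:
$I = -7$ ($I = -5 - 2 = -7$)
$C{\left(r \right)} = -8 + r$
$P = 0$ ($P = 3 \cdot 0 = 0$)
$K{\left(U \right)} = - 18 U$ ($K{\left(U \right)} = 3 \left(U + \left(-8 + 1\right) U\right) = 3 \left(U - 7 U\right) = 3 \left(- 6 U\right) = - 18 U$)
$K{\left(P \right)} I = \left(-18\right) 0 \left(-7\right) = 0 \left(-7\right) = 0$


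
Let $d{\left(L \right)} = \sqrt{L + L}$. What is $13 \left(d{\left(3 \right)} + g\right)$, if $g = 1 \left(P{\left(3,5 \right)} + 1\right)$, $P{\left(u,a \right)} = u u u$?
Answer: $364 + 13 \sqrt{6} \approx 395.84$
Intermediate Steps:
$P{\left(u,a \right)} = u^{3}$ ($P{\left(u,a \right)} = u^{2} u = u^{3}$)
$d{\left(L \right)} = \sqrt{2} \sqrt{L}$ ($d{\left(L \right)} = \sqrt{2 L} = \sqrt{2} \sqrt{L}$)
$g = 28$ ($g = 1 \left(3^{3} + 1\right) = 1 \left(27 + 1\right) = 1 \cdot 28 = 28$)
$13 \left(d{\left(3 \right)} + g\right) = 13 \left(\sqrt{2} \sqrt{3} + 28\right) = 13 \left(\sqrt{6} + 28\right) = 13 \left(28 + \sqrt{6}\right) = 364 + 13 \sqrt{6}$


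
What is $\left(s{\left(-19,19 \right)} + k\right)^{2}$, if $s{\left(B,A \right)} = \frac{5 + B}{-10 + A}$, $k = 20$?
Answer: $\frac{27556}{81} \approx 340.2$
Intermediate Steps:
$s{\left(B,A \right)} = \frac{5 + B}{-10 + A}$
$\left(s{\left(-19,19 \right)} + k\right)^{2} = \left(\frac{5 - 19}{-10 + 19} + 20\right)^{2} = \left(\frac{1}{9} \left(-14\right) + 20\right)^{2} = \left(- \frac{14}{9} + 20\right)^{2} = \left(\frac{166}{9}\right)^{2} = \frac{27556}{81}$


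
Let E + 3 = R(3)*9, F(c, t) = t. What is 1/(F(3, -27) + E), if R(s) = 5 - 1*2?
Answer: -⅓ ≈ -0.33333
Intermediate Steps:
R(s) = 3 (R(s) = 5 - 2 = 3)
E = 24 (E = -3 + 3*9 = -3 + 27 = 24)
1/(F(3, -27) + E) = 1/(-27 + 24) = 1/(-3) = -⅓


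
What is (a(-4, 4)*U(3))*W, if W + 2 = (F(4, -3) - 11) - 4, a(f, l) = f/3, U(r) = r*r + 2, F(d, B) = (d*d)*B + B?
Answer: 2992/3 ≈ 997.33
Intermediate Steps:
F(d, B) = B + B*d² (F(d, B) = d²*B + B = B*d² + B = B + B*d²)
U(r) = 2 + r² (U(r) = r² + 2 = 2 + r²)
a(f, l) = f/3 (a(f, l) = f*(⅓) = f/3)
W = -68 (W = -2 + ((-3*(1 + 4²) - 11) - 4) = -2 + ((-3*(1 + 16) - 11) - 4) = -2 + ((-3*17 - 11) - 4) = -2 + ((-51 - 11) - 4) = -2 + (-62 - 4) = -2 - 66 = -68)
(a(-4, 4)*U(3))*W = (((⅓)*(-4))*(2 + 3²))*(-68) = -4*(2 + 9)/3*(-68) = -4/3*11*(-68) = -44/3*(-68) = 2992/3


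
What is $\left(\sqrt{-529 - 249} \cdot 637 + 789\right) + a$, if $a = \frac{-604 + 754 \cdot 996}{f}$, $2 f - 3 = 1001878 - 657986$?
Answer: $\frac{54566783}{68779} + 637 i \sqrt{778} \approx 793.36 + 17768.0 i$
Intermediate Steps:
$f = \frac{343895}{2}$ ($f = \frac{3}{2} + \frac{1001878 - 657986}{2} = \frac{3}{2} + \frac{1}{2} \cdot 343892 = \frac{3}{2} + 171946 = \frac{343895}{2} \approx 1.7195 \cdot 10^{5}$)
$a = \frac{300152}{68779}$ ($a = \frac{-604 + 754 \cdot 996}{\frac{343895}{2}} = \left(-604 + 750984\right) \frac{2}{343895} = 750380 \cdot \frac{2}{343895} = \frac{300152}{68779} \approx 4.364$)
$\left(\sqrt{-529 - 249} \cdot 637 + 789\right) + a = \left(\sqrt{-529 - 249} \cdot 637 + 789\right) + \frac{300152}{68779} = \left(\sqrt{-778} \cdot 637 + 789\right) + \frac{300152}{68779} = \left(i \sqrt{778} \cdot 637 + 789\right) + \frac{300152}{68779} = \left(637 i \sqrt{778} + 789\right) + \frac{300152}{68779} = \left(789 + 637 i \sqrt{778}\right) + \frac{300152}{68779} = \frac{54566783}{68779} + 637 i \sqrt{778}$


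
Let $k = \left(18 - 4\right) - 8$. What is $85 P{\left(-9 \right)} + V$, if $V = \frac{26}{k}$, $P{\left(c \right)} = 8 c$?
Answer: $- \frac{18347}{3} \approx -6115.7$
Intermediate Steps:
$k = 6$ ($k = 14 - 8 = 6$)
$V = \frac{13}{3}$ ($V = \frac{26}{6} = 26 \cdot \frac{1}{6} = \frac{13}{3} \approx 4.3333$)
$85 P{\left(-9 \right)} + V = 85 \cdot 8 \left(-9\right) + \frac{13}{3} = 85 \left(-72\right) + \frac{13}{3} = -6120 + \frac{13}{3} = - \frac{18347}{3}$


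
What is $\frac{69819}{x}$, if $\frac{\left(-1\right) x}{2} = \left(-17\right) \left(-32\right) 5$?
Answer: $- \frac{4107}{320} \approx -12.834$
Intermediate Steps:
$x = -5440$ ($x = - 2 \left(-17\right) \left(-32\right) 5 = - 2 \cdot 544 \cdot 5 = \left(-2\right) 2720 = -5440$)
$\frac{69819}{x} = \frac{69819}{-5440} = 69819 \left(- \frac{1}{5440}\right) = - \frac{4107}{320}$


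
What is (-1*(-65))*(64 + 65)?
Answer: 8385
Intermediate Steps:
(-1*(-65))*(64 + 65) = 65*129 = 8385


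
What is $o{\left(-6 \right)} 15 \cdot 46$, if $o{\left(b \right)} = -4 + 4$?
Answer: $0$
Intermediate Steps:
$o{\left(b \right)} = 0$
$o{\left(-6 \right)} 15 \cdot 46 = 0 \cdot 15 \cdot 46 = 0 \cdot 46 = 0$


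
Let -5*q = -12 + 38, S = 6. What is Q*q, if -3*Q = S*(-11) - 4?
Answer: -364/3 ≈ -121.33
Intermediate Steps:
q = -26/5 (q = -(-12 + 38)/5 = -⅕*26 = -26/5 ≈ -5.2000)
Q = 70/3 (Q = -(6*(-11) - 4)/3 = -(-66 - 4)/3 = -⅓*(-70) = 70/3 ≈ 23.333)
Q*q = (70/3)*(-26/5) = -364/3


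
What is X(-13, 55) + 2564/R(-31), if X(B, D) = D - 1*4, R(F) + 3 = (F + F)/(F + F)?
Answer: -1231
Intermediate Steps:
R(F) = -2 (R(F) = -3 + (F + F)/(F + F) = -3 + (2*F)/((2*F)) = -3 + (2*F)*(1/(2*F)) = -3 + 1 = -2)
X(B, D) = -4 + D (X(B, D) = D - 4 = -4 + D)
X(-13, 55) + 2564/R(-31) = (-4 + 55) + 2564/(-2) = 51 + 2564*(-½) = 51 - 1282 = -1231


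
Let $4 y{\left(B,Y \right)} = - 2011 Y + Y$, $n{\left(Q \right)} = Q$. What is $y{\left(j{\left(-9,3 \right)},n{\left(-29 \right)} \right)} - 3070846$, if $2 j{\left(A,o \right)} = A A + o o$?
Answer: $- \frac{6112547}{2} \approx -3.0563 \cdot 10^{6}$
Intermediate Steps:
$j{\left(A,o \right)} = \frac{A^{2}}{2} + \frac{o^{2}}{2}$ ($j{\left(A,o \right)} = \frac{A A + o o}{2} = \frac{A^{2} + o^{2}}{2} = \frac{A^{2}}{2} + \frac{o^{2}}{2}$)
$y{\left(B,Y \right)} = - \frac{1005 Y}{2}$ ($y{\left(B,Y \right)} = \frac{- 2011 Y + Y}{4} = \frac{\left(-2010\right) Y}{4} = - \frac{1005 Y}{2}$)
$y{\left(j{\left(-9,3 \right)},n{\left(-29 \right)} \right)} - 3070846 = \left(- \frac{1005}{2}\right) \left(-29\right) - 3070846 = \frac{29145}{2} - 3070846 = - \frac{6112547}{2}$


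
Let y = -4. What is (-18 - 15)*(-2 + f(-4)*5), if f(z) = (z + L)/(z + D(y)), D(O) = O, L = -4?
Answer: -99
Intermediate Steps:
f(z) = 1 (f(z) = (z - 4)/(z - 4) = (-4 + z)/(-4 + z) = 1)
(-18 - 15)*(-2 + f(-4)*5) = (-18 - 15)*(-2 + 1*5) = -33*(-2 + 5) = -33*3 = -99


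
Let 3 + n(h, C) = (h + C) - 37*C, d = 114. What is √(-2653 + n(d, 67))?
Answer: I*√4954 ≈ 70.385*I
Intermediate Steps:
n(h, C) = -3 + h - 36*C (n(h, C) = -3 + ((h + C) - 37*C) = -3 + ((C + h) - 37*C) = -3 + (h - 36*C) = -3 + h - 36*C)
√(-2653 + n(d, 67)) = √(-2653 + (-3 + 114 - 36*67)) = √(-2653 + (-3 + 114 - 2412)) = √(-2653 - 2301) = √(-4954) = I*√4954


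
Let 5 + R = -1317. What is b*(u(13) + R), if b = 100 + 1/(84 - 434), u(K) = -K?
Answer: -9344733/70 ≈ -1.3350e+5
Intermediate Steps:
R = -1322 (R = -5 - 1317 = -1322)
b = 34999/350 (b = 100 + 1/(-350) = 100 - 1/350 = 34999/350 ≈ 99.997)
b*(u(13) + R) = 34999*(-1*13 - 1322)/350 = 34999*(-13 - 1322)/350 = (34999/350)*(-1335) = -9344733/70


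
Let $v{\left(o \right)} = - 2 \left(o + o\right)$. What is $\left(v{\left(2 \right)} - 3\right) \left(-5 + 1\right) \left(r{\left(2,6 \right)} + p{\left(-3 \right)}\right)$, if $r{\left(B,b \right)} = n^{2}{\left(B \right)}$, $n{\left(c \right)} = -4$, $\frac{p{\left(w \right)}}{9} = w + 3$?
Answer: $704$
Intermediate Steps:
$v{\left(o \right)} = - 4 o$ ($v{\left(o \right)} = - 2 \cdot 2 o = - 4 o$)
$p{\left(w \right)} = 27 + 9 w$ ($p{\left(w \right)} = 9 \left(w + 3\right) = 9 \left(3 + w\right) = 27 + 9 w$)
$r{\left(B,b \right)} = 16$ ($r{\left(B,b \right)} = \left(-4\right)^{2} = 16$)
$\left(v{\left(2 \right)} - 3\right) \left(-5 + 1\right) \left(r{\left(2,6 \right)} + p{\left(-3 \right)}\right) = \left(\left(-4\right) 2 - 3\right) \left(-5 + 1\right) \left(16 + \left(27 + 9 \left(-3\right)\right)\right) = \left(-8 - 3\right) \left(-4\right) \left(16 + \left(27 - 27\right)\right) = \left(-11\right) \left(-4\right) \left(16 + 0\right) = 44 \cdot 16 = 704$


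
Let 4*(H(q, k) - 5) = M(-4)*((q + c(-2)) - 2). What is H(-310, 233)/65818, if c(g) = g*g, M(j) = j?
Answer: 313/65818 ≈ 0.0047555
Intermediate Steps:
c(g) = g²
H(q, k) = 3 - q (H(q, k) = 5 + (-4*((q + (-2)²) - 2))/4 = 5 + (-4*((q + 4) - 2))/4 = 5 + (-4*((4 + q) - 2))/4 = 5 + (-4*(2 + q))/4 = 5 + (-8 - 4*q)/4 = 5 + (-2 - q) = 3 - q)
H(-310, 233)/65818 = (3 - 1*(-310))/65818 = (3 + 310)*(1/65818) = 313*(1/65818) = 313/65818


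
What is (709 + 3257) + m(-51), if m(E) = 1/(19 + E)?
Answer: 126911/32 ≈ 3966.0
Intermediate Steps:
(709 + 3257) + m(-51) = (709 + 3257) + 1/(19 - 51) = 3966 + 1/(-32) = 3966 - 1/32 = 126911/32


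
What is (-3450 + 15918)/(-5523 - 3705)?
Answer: -1039/769 ≈ -1.3511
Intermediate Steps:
(-3450 + 15918)/(-5523 - 3705) = 12468/(-9228) = 12468*(-1/9228) = -1039/769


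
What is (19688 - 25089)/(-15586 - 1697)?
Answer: 5401/17283 ≈ 0.31250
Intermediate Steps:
(19688 - 25089)/(-15586 - 1697) = -5401/(-17283) = -5401*(-1/17283) = 5401/17283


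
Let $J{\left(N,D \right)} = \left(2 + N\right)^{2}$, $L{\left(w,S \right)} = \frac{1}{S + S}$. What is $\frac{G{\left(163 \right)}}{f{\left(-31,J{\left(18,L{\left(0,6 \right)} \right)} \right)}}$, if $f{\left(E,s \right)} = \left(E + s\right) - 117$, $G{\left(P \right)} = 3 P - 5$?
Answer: $\frac{121}{63} \approx 1.9206$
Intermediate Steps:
$G{\left(P \right)} = -5 + 3 P$
$L{\left(w,S \right)} = \frac{1}{2 S}$
$f{\left(E,s \right)} = -117 + E + s$
$\frac{G{\left(163 \right)}}{f{\left(-31,J{\left(18,L{\left(0,6 \right)} \right)} \right)}} = \frac{-5 + 3 \cdot 163}{-117 - 31 + \left(2 + 18\right)^{2}} = \frac{-5 + 489}{-117 - 31 + 20^{2}} = \frac{484}{-117 - 31 + 400} = \frac{484}{252} = 484 \cdot \frac{1}{252} = \frac{121}{63}$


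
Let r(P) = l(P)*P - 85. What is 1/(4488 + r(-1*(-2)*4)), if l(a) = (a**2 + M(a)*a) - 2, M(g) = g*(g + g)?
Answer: 1/13091 ≈ 7.6388e-5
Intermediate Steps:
M(g) = 2*g**2 (M(g) = g*(2*g) = 2*g**2)
l(a) = -2 + a**2 + 2*a**3 (l(a) = (a**2 + (2*a**2)*a) - 2 = (a**2 + 2*a**3) - 2 = -2 + a**2 + 2*a**3)
r(P) = -85 + P*(-2 + P**2 + 2*P**3) (r(P) = (-2 + P**2 + 2*P**3)*P - 85 = P*(-2 + P**2 + 2*P**3) - 85 = -85 + P*(-2 + P**2 + 2*P**3))
1/(4488 + r(-1*(-2)*4)) = 1/(4488 + (-85 + (-1*(-2)*4)*(-2 + (-1*(-2)*4)**2 + 2*(-1*(-2)*4)**3))) = 1/(4488 + (-85 + (2*4)*(-2 + (2*4)**2 + 2*(2*4)**3))) = 1/(4488 + (-85 + 8*(-2 + 8**2 + 2*8**3))) = 1/(4488 + (-85 + 8*(-2 + 64 + 2*512))) = 1/(4488 + (-85 + 8*(-2 + 64 + 1024))) = 1/(4488 + (-85 + 8*1086)) = 1/(4488 + (-85 + 8688)) = 1/(4488 + 8603) = 1/13091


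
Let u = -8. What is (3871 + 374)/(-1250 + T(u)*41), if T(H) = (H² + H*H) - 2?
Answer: 4245/3916 ≈ 1.0840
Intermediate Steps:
T(H) = -2 + 2*H² (T(H) = (H² + H²) - 2 = 2*H² - 2 = -2 + 2*H²)
(3871 + 374)/(-1250 + T(u)*41) = (3871 + 374)/(-1250 + (-2 + 2*(-8)²)*41) = 4245/(-1250 + (-2 + 2*64)*41) = 4245/(-1250 + (-2 + 128)*41) = 4245/(-1250 + 126*41) = 4245/(-1250 + 5166) = 4245/3916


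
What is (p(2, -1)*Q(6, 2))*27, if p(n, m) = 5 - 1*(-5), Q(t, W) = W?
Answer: 540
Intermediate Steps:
p(n, m) = 10 (p(n, m) = 5 + 5 = 10)
(p(2, -1)*Q(6, 2))*27 = (10*2)*27 = 20*27 = 540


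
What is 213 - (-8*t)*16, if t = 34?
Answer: 4565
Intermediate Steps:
213 - (-8*t)*16 = 213 - (-8*34)*16 = 213 - (-272)*16 = 213 - 1*(-4352) = 213 + 4352 = 4565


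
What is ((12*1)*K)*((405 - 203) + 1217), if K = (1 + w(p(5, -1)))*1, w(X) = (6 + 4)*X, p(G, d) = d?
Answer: -153252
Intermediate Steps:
w(X) = 10*X
K = -9 (K = (1 + 10*(-1))*1 = (1 - 10)*1 = -9*1 = -9)
((12*1)*K)*((405 - 203) + 1217) = ((12*1)*(-9))*((405 - 203) + 1217) = (12*(-9))*(202 + 1217) = -108*1419 = -153252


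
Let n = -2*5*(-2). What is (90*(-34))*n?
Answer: -61200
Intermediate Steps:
n = 20 (n = -10*(-2) = 20)
(90*(-34))*n = (90*(-34))*20 = -3060*20 = -61200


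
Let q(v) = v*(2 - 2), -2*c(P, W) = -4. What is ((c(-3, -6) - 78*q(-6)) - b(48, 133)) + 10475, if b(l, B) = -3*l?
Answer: 10621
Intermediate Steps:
c(P, W) = 2 (c(P, W) = -½*(-4) = 2)
q(v) = 0 (q(v) = v*0 = 0)
((c(-3, -6) - 78*q(-6)) - b(48, 133)) + 10475 = ((2 - 78*0) - (-3)*48) + 10475 = ((2 + 0) - 1*(-144)) + 10475 = (2 + 144) + 10475 = 146 + 10475 = 10621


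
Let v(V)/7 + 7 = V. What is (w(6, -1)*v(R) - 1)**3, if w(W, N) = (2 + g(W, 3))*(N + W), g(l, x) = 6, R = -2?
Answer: -16022066761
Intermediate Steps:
v(V) = -49 + 7*V
w(W, N) = 8*N + 8*W (w(W, N) = (2 + 6)*(N + W) = 8*(N + W) = 8*N + 8*W)
(w(6, -1)*v(R) - 1)**3 = ((8*(-1) + 8*6)*(-49 + 7*(-2)) - 1)**3 = ((-8 + 48)*(-49 - 14) - 1)**3 = (40*(-63) - 1)**3 = (-2520 - 1)**3 = (-2521)**3 = -16022066761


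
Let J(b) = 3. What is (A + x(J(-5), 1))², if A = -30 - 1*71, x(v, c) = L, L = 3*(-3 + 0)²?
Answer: 5476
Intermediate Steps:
L = 27 (L = 3*(-3)² = 3*9 = 27)
x(v, c) = 27
A = -101 (A = -30 - 71 = -101)
(A + x(J(-5), 1))² = (-101 + 27)² = (-74)² = 5476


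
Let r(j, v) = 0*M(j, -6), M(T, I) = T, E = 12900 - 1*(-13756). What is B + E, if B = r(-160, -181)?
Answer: 26656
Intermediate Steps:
E = 26656 (E = 12900 + 13756 = 26656)
r(j, v) = 0 (r(j, v) = 0*j = 0)
B = 0
B + E = 0 + 26656 = 26656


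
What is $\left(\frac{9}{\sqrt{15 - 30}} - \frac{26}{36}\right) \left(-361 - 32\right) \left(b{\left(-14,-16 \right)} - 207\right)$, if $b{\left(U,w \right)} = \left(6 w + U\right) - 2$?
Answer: $- \frac{543257}{6} - \frac{376101 i \sqrt{15}}{5} \approx -90543.0 - 2.9133 \cdot 10^{5} i$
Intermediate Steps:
$b{\left(U,w \right)} = -2 + U + 6 w$ ($b{\left(U,w \right)} = \left(U + 6 w\right) - 2 = -2 + U + 6 w$)
$\left(\frac{9}{\sqrt{15 - 30}} - \frac{26}{36}\right) \left(-361 - 32\right) \left(b{\left(-14,-16 \right)} - 207\right) = \left(\frac{9}{\sqrt{15 - 30}} - \frac{26}{36}\right) \left(-361 - 32\right) \left(\left(-2 - 14 + 6 \left(-16\right)\right) - 207\right) = \left(\frac{9}{\sqrt{-15}} - \frac{13}{18}\right) \left(- 393 \left(\left(-2 - 14 - 96\right) - 207\right)\right) = \left(\frac{9}{i \sqrt{15}} - \frac{13}{18}\right) \left(- 393 \left(-112 - 207\right)\right) = \left(9 \left(- \frac{i \sqrt{15}}{15}\right) - \frac{13}{18}\right) \left(\left(-393\right) \left(-319\right)\right) = \left(- \frac{3 i \sqrt{15}}{5} - \frac{13}{18}\right) 125367 = \left(- \frac{13}{18} - \frac{3 i \sqrt{15}}{5}\right) 125367 = - \frac{543257}{6} - \frac{376101 i \sqrt{15}}{5}$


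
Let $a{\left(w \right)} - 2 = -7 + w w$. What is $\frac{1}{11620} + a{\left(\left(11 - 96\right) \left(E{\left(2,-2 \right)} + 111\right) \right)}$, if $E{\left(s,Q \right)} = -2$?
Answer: $\frac{997463356401}{11620} \approx 8.584 \cdot 10^{7}$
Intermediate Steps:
$a{\left(w \right)} = -5 + w^{2}$ ($a{\left(w \right)} = 2 + \left(-7 + w w\right) = 2 + \left(-7 + w^{2}\right) = -5 + w^{2}$)
$\frac{1}{11620} + a{\left(\left(11 - 96\right) \left(E{\left(2,-2 \right)} + 111\right) \right)} = \frac{1}{11620} - \left(5 - \left(\left(11 - 96\right) \left(-2 + 111\right)\right)^{2}\right) = \frac{1}{11620} - \left(5 - \left(\left(-85\right) 109\right)^{2}\right) = \frac{1}{11620} - \left(5 - \left(-9265\right)^{2}\right) = \frac{1}{11620} + \left(-5 + 85840225\right) = \frac{1}{11620} + 85840220 = \frac{997463356401}{11620}$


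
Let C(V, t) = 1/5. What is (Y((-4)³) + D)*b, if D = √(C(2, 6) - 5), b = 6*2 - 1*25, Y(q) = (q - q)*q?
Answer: -26*I*√30/5 ≈ -28.482*I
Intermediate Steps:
Y(q) = 0 (Y(q) = 0*q = 0)
C(V, t) = ⅕
b = -13 (b = 12 - 25 = -13)
D = 2*I*√30/5 (D = √(⅕ - 5) = √(-24/5) = 2*I*√30/5 ≈ 2.1909*I)
(Y((-4)³) + D)*b = (0 + 2*I*√30/5)*(-13) = (2*I*√30/5)*(-13) = -26*I*√30/5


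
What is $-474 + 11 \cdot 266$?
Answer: $2452$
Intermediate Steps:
$-474 + 11 \cdot 266 = -474 + 2926 = 2452$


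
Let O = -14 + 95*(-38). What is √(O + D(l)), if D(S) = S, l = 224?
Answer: 10*I*√34 ≈ 58.31*I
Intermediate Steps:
O = -3624 (O = -14 - 3610 = -3624)
√(O + D(l)) = √(-3624 + 224) = √(-3400) = 10*I*√34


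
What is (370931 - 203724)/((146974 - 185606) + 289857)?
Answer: 167207/251225 ≈ 0.66557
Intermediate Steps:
(370931 - 203724)/((146974 - 185606) + 289857) = 167207/(-38632 + 289857) = 167207/251225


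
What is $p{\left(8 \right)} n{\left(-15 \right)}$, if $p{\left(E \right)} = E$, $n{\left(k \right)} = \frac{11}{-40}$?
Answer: $- \frac{11}{5} \approx -2.2$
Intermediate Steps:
$n{\left(k \right)} = - \frac{11}{40}$ ($n{\left(k \right)} = 11 \left(- \frac{1}{40}\right) = - \frac{11}{40}$)
$p{\left(8 \right)} n{\left(-15 \right)} = 8 \left(- \frac{11}{40}\right) = - \frac{11}{5}$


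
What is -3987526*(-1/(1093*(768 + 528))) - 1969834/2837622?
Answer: 710397207235/334964251368 ≈ 2.1208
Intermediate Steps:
-3987526*(-1/(1093*(768 + 528))) - 1969834/2837622 = -3987526/((-1093*1296)) - 1969834*1/2837622 = -3987526/(-1416528) - 984917/1418811 = -3987526*(-1/1416528) - 984917/1418811 = 1993763/708264 - 984917/1418811 = 710397207235/334964251368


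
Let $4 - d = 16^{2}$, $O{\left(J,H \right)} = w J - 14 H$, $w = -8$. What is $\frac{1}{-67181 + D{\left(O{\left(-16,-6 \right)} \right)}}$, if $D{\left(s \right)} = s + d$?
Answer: $- \frac{1}{67221} \approx -1.4876 \cdot 10^{-5}$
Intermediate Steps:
$O{\left(J,H \right)} = - 14 H - 8 J$ ($O{\left(J,H \right)} = - 8 J - 14 H = - 14 H - 8 J$)
$d = -252$ ($d = 4 - 16^{2} = 4 - 256 = -252$)
$D{\left(s \right)} = -252 + s$ ($D{\left(s \right)} = s - 252 = -252 + s$)
$\frac{1}{-67181 + D{\left(O{\left(-16,-6 \right)} \right)}} = \frac{1}{-67181 - 40} = \frac{1}{-67221} = - \frac{1}{67221}$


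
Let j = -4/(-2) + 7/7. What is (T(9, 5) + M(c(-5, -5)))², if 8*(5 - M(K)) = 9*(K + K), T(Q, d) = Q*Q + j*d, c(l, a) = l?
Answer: 201601/16 ≈ 12600.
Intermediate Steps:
j = 3 (j = -4*(-½) + 7*(⅐) = 2 + 1 = 3)
T(Q, d) = Q² + 3*d (T(Q, d) = Q*Q + 3*d = Q² + 3*d)
M(K) = 5 - 9*K/4 (M(K) = 5 - 9*(K + K)/8 = 5 - 9*2*K/8 = 5 - 9*K/4)
(T(9, 5) + M(c(-5, -5)))² = ((9² + 3*5) + (5 - 9/4*(-5)))² = ((81 + 15) + (5 + 45/4))² = (96 + 65/4)² = (449/4)² = 201601/16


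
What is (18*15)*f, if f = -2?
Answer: -540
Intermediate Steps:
(18*15)*f = (18*15)*(-2) = 270*(-2) = -540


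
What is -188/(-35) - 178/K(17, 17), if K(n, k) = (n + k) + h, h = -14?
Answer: -247/70 ≈ -3.5286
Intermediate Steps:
K(n, k) = -14 + k + n (K(n, k) = (n + k) - 14 = (k + n) - 14 = -14 + k + n)
-188/(-35) - 178/K(17, 17) = -188/(-35) - 178/(-14 + 17 + 17) = -188*(-1/35) - 178/20 = 188/35 - 178*1/20 = 188/35 - 89/10 = -247/70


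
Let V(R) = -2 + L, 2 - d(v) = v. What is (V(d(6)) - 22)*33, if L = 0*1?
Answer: -792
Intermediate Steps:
d(v) = 2 - v
L = 0
V(R) = -2 (V(R) = -2 + 0 = -2)
(V(d(6)) - 22)*33 = (-2 - 22)*33 = -24*33 = -792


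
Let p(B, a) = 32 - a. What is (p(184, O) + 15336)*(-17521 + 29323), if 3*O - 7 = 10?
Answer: 181306258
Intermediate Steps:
O = 17/3 (O = 7/3 + (⅓)*10 = 7/3 + 10/3 = 17/3 ≈ 5.6667)
(p(184, O) + 15336)*(-17521 + 29323) = ((32 - 1*17/3) + 15336)*(-17521 + 29323) = ((32 - 17/3) + 15336)*11802 = (79/3 + 15336)*11802 = (46087/3)*11802 = 181306258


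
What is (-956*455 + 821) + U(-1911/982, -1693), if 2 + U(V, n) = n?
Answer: -435854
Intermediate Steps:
U(V, n) = -2 + n
(-956*455 + 821) + U(-1911/982, -1693) = (-956*455 + 821) + (-2 - 1693) = (-434980 + 821) - 1695 = -434159 - 1695 = -435854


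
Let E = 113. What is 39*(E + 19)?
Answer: 5148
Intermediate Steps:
39*(E + 19) = 39*(113 + 19) = 39*132 = 5148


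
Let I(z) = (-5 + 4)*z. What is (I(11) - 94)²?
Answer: 11025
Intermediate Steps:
I(z) = -z
(I(11) - 94)² = (-1*11 - 94)² = (-11 - 94)² = (-105)² = 11025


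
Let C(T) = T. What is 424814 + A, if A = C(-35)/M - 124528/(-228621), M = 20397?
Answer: 660329252756333/1554394179 ≈ 4.2481e+5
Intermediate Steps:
A = 843998627/1554394179 (A = -35/20397 - 124528/(-228621) = -35*1/20397 - 124528*(-1/228621) = -35/20397 + 124528/228621 = 843998627/1554394179 ≈ 0.54298)
424814 + A = 424814 + 843998627/1554394179 = 660329252756333/1554394179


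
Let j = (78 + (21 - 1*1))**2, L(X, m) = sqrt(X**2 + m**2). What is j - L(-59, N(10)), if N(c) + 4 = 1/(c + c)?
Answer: 9604 - sqrt(1398641)/20 ≈ 9544.9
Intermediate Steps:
N(c) = -4 + 1/(2*c) (N(c) = -4 + 1/(c + c) = -4 + 1/(2*c))
j = 9604 (j = (78 + (21 - 1))**2 = (78 + 20)**2 = 98**2 = 9604)
j - L(-59, N(10)) = 9604 - sqrt((-59)**2 + (-4 + (1/2)/10)**2) = 9604 - sqrt(3481 + (-4 + (1/2)*(1/10))**2) = 9604 - sqrt(3481 + (-4 + 1/20)**2) = 9604 - sqrt(3481 + (-79/20)**2) = 9604 - sqrt(3481 + 6241/400) = 9604 - sqrt(1398641/400) = 9604 - sqrt(1398641)/20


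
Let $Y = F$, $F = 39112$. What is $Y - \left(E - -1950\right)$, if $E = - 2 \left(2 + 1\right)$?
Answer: $37168$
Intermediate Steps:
$Y = 39112$
$E = -6$ ($E = \left(-2\right) 3 = -6$)
$Y - \left(E - -1950\right) = 39112 - \left(-6 - -1950\right) = 39112 - \left(-6 + 1950\right) = 39112 - 1944 = 37168$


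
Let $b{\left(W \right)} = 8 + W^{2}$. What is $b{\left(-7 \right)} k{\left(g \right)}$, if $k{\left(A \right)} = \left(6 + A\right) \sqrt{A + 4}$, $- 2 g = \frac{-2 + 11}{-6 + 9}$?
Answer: $\frac{513 \sqrt{10}}{4} \approx 405.56$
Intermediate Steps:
$g = - \frac{3}{2}$ ($g = - \frac{\left(-2 + 11\right) \frac{1}{-6 + 9}}{2} = - \frac{9 \cdot \frac{1}{3}}{2} = \left(- \frac{1}{2}\right) 3 = - \frac{3}{2} \approx -1.5$)
$k{\left(A \right)} = \sqrt{4 + A} \left(6 + A\right)$ ($k{\left(A \right)} = \left(6 + A\right) \sqrt{4 + A} = \sqrt{4 + A} \left(6 + A\right)$)
$b{\left(-7 \right)} k{\left(g \right)} = \left(8 + \left(-7\right)^{2}\right) \sqrt{4 - \frac{3}{2}} \left(6 - \frac{3}{2}\right) = \left(8 + 49\right) \sqrt{\frac{5}{2}} \cdot \frac{9}{2} = 57 \frac{\sqrt{10}}{2} \cdot \frac{9}{2} = 57 \frac{9 \sqrt{10}}{4} = \frac{513 \sqrt{10}}{4}$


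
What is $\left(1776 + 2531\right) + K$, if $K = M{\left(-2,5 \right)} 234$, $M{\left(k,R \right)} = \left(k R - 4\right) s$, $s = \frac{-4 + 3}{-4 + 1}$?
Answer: $3215$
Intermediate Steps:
$s = \frac{1}{3}$ ($s = - \frac{1}{-3} = \left(-1\right) \left(- \frac{1}{3}\right) = \frac{1}{3} \approx 0.33333$)
$M{\left(k,R \right)} = - \frac{4}{3} + \frac{R k}{3}$ ($M{\left(k,R \right)} = \left(k R - 4\right) \frac{1}{3} = \left(R k - 4\right) \frac{1}{3} = \left(-4 + R k\right) \frac{1}{3} = - \frac{4}{3} + \frac{R k}{3}$)
$K = -1092$ ($K = \left(- \frac{4}{3} + \frac{1}{3} \cdot 5 \left(-2\right)\right) 234 = \left(- \frac{4}{3} - \frac{10}{3}\right) 234 = \left(- \frac{14}{3}\right) 234 = -1092$)
$\left(1776 + 2531\right) + K = \left(1776 + 2531\right) - 1092 = 4307 - 1092 = 3215$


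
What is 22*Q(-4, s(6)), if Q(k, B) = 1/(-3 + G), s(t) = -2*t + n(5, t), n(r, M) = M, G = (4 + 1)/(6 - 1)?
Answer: -11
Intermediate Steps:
G = 1 (G = 5/5 = 5*(⅕) = 1)
s(t) = -t (s(t) = -2*t + t = -t)
Q(k, B) = -½ (Q(k, B) = 1/(-3 + 1) = 1/(-2) = -½)
22*Q(-4, s(6)) = 22*(-½) = -11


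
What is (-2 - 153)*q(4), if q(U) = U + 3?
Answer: -1085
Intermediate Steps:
q(U) = 3 + U
(-2 - 153)*q(4) = (-2 - 153)*(3 + 4) = -155*7 = -1085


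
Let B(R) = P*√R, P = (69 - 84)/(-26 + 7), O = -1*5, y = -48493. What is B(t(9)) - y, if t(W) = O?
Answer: 48493 + 15*I*√5/19 ≈ 48493.0 + 1.7653*I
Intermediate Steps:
O = -5
P = 15/19 (P = -15/(-19) = -15*(-1/19) = 15/19 ≈ 0.78947)
t(W) = -5
B(R) = 15*√R/19
B(t(9)) - y = 15*√(-5)/19 - 1*(-48493) = 15*(I*√5)/19 + 48493 = 15*I*√5/19 + 48493 = 48493 + 15*I*√5/19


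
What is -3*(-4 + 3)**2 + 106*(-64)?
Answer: -6787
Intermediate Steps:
-3*(-4 + 3)**2 + 106*(-64) = -3*(-1)**2 - 6784 = -3*1 - 6784 = -3 - 6784 = -6787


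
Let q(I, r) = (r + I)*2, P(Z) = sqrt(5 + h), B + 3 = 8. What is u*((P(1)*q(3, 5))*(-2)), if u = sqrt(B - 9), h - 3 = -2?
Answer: -64*I*sqrt(6) ≈ -156.77*I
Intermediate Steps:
h = 1 (h = 3 - 2 = 1)
B = 5 (B = -3 + 8 = 5)
P(Z) = sqrt(6) (P(Z) = sqrt(5 + 1) = sqrt(6))
q(I, r) = 2*I + 2*r (q(I, r) = (I + r)*2 = 2*I + 2*r)
u = 2*I (u = sqrt(5 - 9) = sqrt(-4) = 2*I ≈ 2.0*I)
u*((P(1)*q(3, 5))*(-2)) = (2*I)*((sqrt(6)*(2*3 + 2*5))*(-2)) = (2*I)*((sqrt(6)*(6 + 10))*(-2)) = (2*I)*((sqrt(6)*16)*(-2)) = (2*I)*((16*sqrt(6))*(-2)) = (2*I)*(-32*sqrt(6)) = -64*I*sqrt(6)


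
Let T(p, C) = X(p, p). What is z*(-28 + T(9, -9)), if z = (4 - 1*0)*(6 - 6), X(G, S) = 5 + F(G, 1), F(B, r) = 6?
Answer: 0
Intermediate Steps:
X(G, S) = 11 (X(G, S) = 5 + 6 = 11)
T(p, C) = 11
z = 0 (z = (4 + 0)*0 = 4*0 = 0)
z*(-28 + T(9, -9)) = 0*(-28 + 11) = 0*(-17) = 0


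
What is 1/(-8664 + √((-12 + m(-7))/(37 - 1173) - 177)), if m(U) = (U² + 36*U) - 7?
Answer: -1640384/14212320451 - 10*I*√570414/42636961353 ≈ -0.00011542 - 1.7714e-7*I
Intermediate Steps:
m(U) = -7 + U² + 36*U
1/(-8664 + √((-12 + m(-7))/(37 - 1173) - 177)) = 1/(-8664 + √((-12 + (-7 + (-7)² + 36*(-7)))/(37 - 1173) - 177)) = 1/(-8664 + √((-12 + (-7 + 49 - 252))/(-1136) - 177)) = 1/(-8664 + √((-12 - 210)*(-1/1136) - 177)) = 1/(-8664 + √(-222*(-1/1136) - 177)) = 1/(-8664 + √(111/568 - 177)) = 1/(-8664 + √(-100425/568)) = 1/(-8664 + 5*I*√570414/284)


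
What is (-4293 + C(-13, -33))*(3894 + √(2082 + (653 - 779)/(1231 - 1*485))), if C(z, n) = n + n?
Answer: -16973946 - 4359*√289643079/373 ≈ -1.7173e+7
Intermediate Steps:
C(z, n) = 2*n
(-4293 + C(-13, -33))*(3894 + √(2082 + (653 - 779)/(1231 - 1*485))) = (-4293 + 2*(-33))*(3894 + √(2082 + (653 - 779)/(1231 - 1*485))) = (-4293 - 66)*(3894 + √(2082 - 126/(1231 - 485))) = -4359*(3894 + √(2082 - 126/746)) = -4359*(3894 + √(2082 - 126*1/746)) = -4359*(3894 + √(2082 - 63/373)) = -4359*(3894 + √(776523/373)) = -4359*(3894 + √289643079/373) = -16973946 - 4359*√289643079/373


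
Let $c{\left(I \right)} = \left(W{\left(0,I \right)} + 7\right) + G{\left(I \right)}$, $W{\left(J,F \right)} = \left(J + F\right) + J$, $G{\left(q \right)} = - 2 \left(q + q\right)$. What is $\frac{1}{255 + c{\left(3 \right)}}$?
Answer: $\frac{1}{253} \approx 0.0039526$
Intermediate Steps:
$G{\left(q \right)} = - 4 q$ ($G{\left(q \right)} = - 2 \cdot 2 q = - 4 q$)
$W{\left(J,F \right)} = F + 2 J$ ($W{\left(J,F \right)} = \left(F + J\right) + J = F + 2 J$)
$c{\left(I \right)} = 7 - 3 I$ ($c{\left(I \right)} = \left(\left(I + 2 \cdot 0\right) + 7\right) - 4 I = \left(\left(I + 0\right) + 7\right) - 4 I = \left(I + 7\right) - 4 I = \left(7 + I\right) - 4 I = 7 - 3 I$)
$\frac{1}{255 + c{\left(3 \right)}} = \frac{1}{255 + \left(7 - 9\right)} = \frac{1}{255 - 2} = \frac{1}{253}$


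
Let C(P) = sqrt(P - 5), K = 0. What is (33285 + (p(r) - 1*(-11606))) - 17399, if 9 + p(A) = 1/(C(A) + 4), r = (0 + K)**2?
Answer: 577147/21 - I*sqrt(5)/21 ≈ 27483.0 - 0.10648*I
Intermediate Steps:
r = 0 (r = (0 + 0)**2 = 0**2 = 0)
C(P) = sqrt(-5 + P)
p(A) = -9 + 1/(4 + sqrt(-5 + A)) (p(A) = -9 + 1/(sqrt(-5 + A) + 4) = -9 + 1/(4 + sqrt(-5 + A)))
(33285 + (p(r) - 1*(-11606))) - 17399 = (33285 + ((-35 - 9*sqrt(-5 + 0))/(4 + sqrt(-5 + 0)) - 1*(-11606))) - 17399 = (33285 + ((-35 - 9*I*sqrt(5))/(4 + sqrt(-5)) + 11606)) - 17399 = (33285 + ((-35 - 9*I*sqrt(5))/(4 + I*sqrt(5)) + 11606)) - 17399 = (33285 + (11606 + (-35 - 9*I*sqrt(5))/(4 + I*sqrt(5)))) - 17399 = (44891 + (-35 - 9*I*sqrt(5))/(4 + I*sqrt(5))) - 17399 = 27492 + (-35 - 9*I*sqrt(5))/(4 + I*sqrt(5))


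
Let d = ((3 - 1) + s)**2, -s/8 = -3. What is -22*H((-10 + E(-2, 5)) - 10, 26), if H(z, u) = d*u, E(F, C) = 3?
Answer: -386672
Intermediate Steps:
s = 24 (s = -8*(-3) = 24)
d = 676 (d = ((3 - 1) + 24)**2 = (2 + 24)**2 = 26**2 = 676)
H(z, u) = 676*u
-22*H((-10 + E(-2, 5)) - 10, 26) = -14872*26 = -22*17576 = -386672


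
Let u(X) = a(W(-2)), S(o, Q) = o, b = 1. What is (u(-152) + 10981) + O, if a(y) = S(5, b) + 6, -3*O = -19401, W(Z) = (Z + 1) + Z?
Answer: 17459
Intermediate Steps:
W(Z) = 1 + 2*Z (W(Z) = (1 + Z) + Z = 1 + 2*Z)
O = 6467 (O = -⅓*(-19401) = 6467)
a(y) = 11 (a(y) = 5 + 6 = 11)
u(X) = 11
(u(-152) + 10981) + O = (11 + 10981) + 6467 = 10992 + 6467 = 17459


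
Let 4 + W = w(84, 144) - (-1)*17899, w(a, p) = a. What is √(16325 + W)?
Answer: 16*√134 ≈ 185.21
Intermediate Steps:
W = 17979 (W = -4 + (84 - (-1)*17899) = -4 + (84 - 1*(-17899)) = -4 + (84 + 17899) = -4 + 17983 = 17979)
√(16325 + W) = √(16325 + 17979) = √34304 = 16*√134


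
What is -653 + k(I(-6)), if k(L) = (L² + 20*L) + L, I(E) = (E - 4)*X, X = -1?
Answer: -343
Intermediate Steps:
I(E) = 4 - E (I(E) = (E - 4)*(-1) = (-4 + E)*(-1) = 4 - E)
k(L) = L² + 21*L
-653 + k(I(-6)) = -653 + (4 - 1*(-6))*(21 + (4 - 1*(-6))) = -653 + (4 + 6)*(21 + (4 + 6)) = -653 + 10*(21 + 10) = -653 + 10*31 = -653 + 310 = -343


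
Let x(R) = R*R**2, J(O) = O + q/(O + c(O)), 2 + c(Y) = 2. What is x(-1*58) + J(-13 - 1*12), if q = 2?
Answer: -4878427/25 ≈ -1.9514e+5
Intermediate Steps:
c(Y) = 0 (c(Y) = -2 + 2 = 0)
J(O) = O + 2/O (J(O) = O + 2/(O + 0) = O + 2/O)
x(R) = R**3
x(-1*58) + J(-13 - 1*12) = (-1*58)**3 + ((-13 - 1*12) + 2/(-13 - 1*12)) = (-58)**3 + ((-13 - 12) + 2/(-13 - 12)) = -195112 + (-25 + 2/(-25)) = -195112 + (-25 + 2*(-1/25)) = -195112 + (-25 - 2/25) = -195112 - 627/25 = -4878427/25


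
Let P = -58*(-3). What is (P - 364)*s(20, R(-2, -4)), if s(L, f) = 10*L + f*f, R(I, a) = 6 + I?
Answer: -41040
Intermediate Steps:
P = 174
s(L, f) = f² + 10*L (s(L, f) = 10*L + f² = f² + 10*L)
(P - 364)*s(20, R(-2, -4)) = (174 - 364)*((6 - 2)² + 10*20) = -190*(4² + 200) = -190*(16 + 200) = -190*216 = -41040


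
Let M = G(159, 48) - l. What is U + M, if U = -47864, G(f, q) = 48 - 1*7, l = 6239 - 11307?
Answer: -42755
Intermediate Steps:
l = -5068
G(f, q) = 41 (G(f, q) = 48 - 7 = 41)
M = 5109 (M = 41 - 1*(-5068) = 41 + 5068 = 5109)
U + M = -47864 + 5109 = -42755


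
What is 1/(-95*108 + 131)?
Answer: -1/10129 ≈ -9.8726e-5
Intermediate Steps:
1/(-95*108 + 131) = 1/(-10260 + 131) = 1/(-10129) = -1/10129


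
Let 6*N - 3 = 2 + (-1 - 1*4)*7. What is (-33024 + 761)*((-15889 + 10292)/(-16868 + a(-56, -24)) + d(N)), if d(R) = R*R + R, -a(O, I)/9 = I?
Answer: -10925445531/16652 ≈ -6.5610e+5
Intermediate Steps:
a(O, I) = -9*I
N = -5 (N = ½ + (2 + (-1 - 1*4)*7)/6 = ½ + (2 + (-1 - 4)*7)/6 = ½ + (2 - 5*7)/6 = ½ + (2 - 35)/6 = ½ + (⅙)*(-33) = ½ - 11/2 = -5)
d(R) = R + R² (d(R) = R² + R = R + R²)
(-33024 + 761)*((-15889 + 10292)/(-16868 + a(-56, -24)) + d(N)) = (-33024 + 761)*((-15889 + 10292)/(-16868 - 9*(-24)) - 5*(1 - 5)) = -32263*(-5597/(-16868 + 216) - 5*(-4)) = -32263*(-5597/(-16652) + 20) = -32263*(-5597*(-1/16652) + 20) = -32263*(5597/16652 + 20) = -32263*338637/16652 = -10925445531/16652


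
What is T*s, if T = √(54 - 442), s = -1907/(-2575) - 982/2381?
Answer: 4023834*I*√97/6131075 ≈ 6.4638*I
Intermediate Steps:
s = 2011917/6131075 (s = -1907*(-1/2575) - 982*1/2381 = 1907/2575 - 982/2381 = 2011917/6131075 ≈ 0.32815)
T = 2*I*√97 (T = √(-388) = 2*I*√97 ≈ 19.698*I)
T*s = (2*I*√97)*(2011917/6131075) = 4023834*I*√97/6131075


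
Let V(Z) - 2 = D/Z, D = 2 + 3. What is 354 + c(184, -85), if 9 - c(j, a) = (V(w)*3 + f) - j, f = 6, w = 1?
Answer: 520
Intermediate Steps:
D = 5
V(Z) = 2 + 5/Z
c(j, a) = -18 + j (c(j, a) = 9 - (((2 + 5/1)*3 + 6) - j) = 9 - (((2 + 5*1)*3 + 6) - j) = 9 - (((2 + 5)*3 + 6) - j) = 9 - ((7*3 + 6) - j) = 9 - ((21 + 6) - j) = 9 - (27 - j) = 9 + (-27 + j) = -18 + j)
354 + c(184, -85) = 354 + (-18 + 184) = 354 + 166 = 520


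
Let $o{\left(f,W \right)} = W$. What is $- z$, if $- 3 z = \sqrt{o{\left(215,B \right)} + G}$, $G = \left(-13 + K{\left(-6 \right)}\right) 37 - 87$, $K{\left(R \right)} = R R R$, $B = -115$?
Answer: $\frac{5 i \sqrt{347}}{3} \approx 31.047 i$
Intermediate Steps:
$K{\left(R \right)} = R^{3}$ ($K{\left(R \right)} = R^{2} R = R^{3}$)
$G = -8560$ ($G = \left(-13 + \left(-6\right)^{3}\right) 37 - 87 = \left(-13 - 216\right) 37 - 87 = \left(-229\right) 37 - 87 = -8473 - 87 = -8560$)
$z = - \frac{5 i \sqrt{347}}{3}$ ($z = - \frac{\sqrt{-115 - 8560}}{3} = - \frac{\sqrt{-8675}}{3} = - \frac{5 i \sqrt{347}}{3} \approx - 31.047 i$)
$- z = - \frac{\left(-5\right) i \sqrt{347}}{3} = \frac{5 i \sqrt{347}}{3}$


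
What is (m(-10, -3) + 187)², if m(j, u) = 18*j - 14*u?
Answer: 2401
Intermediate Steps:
m(j, u) = -14*u + 18*j
(m(-10, -3) + 187)² = ((-14*(-3) + 18*(-10)) + 187)² = ((42 - 180) + 187)² = (-138 + 187)² = 49² = 2401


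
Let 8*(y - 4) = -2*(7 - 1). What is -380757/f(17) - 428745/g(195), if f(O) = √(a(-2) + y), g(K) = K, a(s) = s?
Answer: -28583/13 - 380757*√2 ≈ -5.4067e+5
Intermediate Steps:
y = 5/2 (y = 4 + (-2*(7 - 1))/8 = 4 + (-2*6)/8 = 4 + (⅛)*(-12) = 4 - 3/2 = 5/2 ≈ 2.5000)
f(O) = √2/2 (f(O) = √(-2 + 5/2) = √(½) = √2/2)
-380757/f(17) - 428745/g(195) = -380757*√2 - 428745/195 = -380757*√2 - 428745*1/195 = -380757*√2 - 28583/13 = -28583/13 - 380757*√2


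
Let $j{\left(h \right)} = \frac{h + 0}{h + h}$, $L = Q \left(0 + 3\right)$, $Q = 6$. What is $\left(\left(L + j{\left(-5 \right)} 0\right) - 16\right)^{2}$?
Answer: $4$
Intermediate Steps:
$L = 18$ ($L = 6 \left(0 + 3\right) = 6 \cdot 3 = 18$)
$j{\left(h \right)} = \frac{1}{2}$ ($j{\left(h \right)} = \frac{h}{2 h} = h \frac{1}{2 h} = \frac{1}{2}$)
$\left(\left(L + j{\left(-5 \right)} 0\right) - 16\right)^{2} = \left(\left(18 + \frac{1}{2} \cdot 0\right) - 16\right)^{2} = \left(\left(18 + 0\right) - 16\right)^{2} = \left(18 - 16\right)^{2} = 2^{2} = 4$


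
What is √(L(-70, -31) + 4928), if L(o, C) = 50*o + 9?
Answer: √1437 ≈ 37.908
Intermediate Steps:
L(o, C) = 9 + 50*o
√(L(-70, -31) + 4928) = √((9 + 50*(-70)) + 4928) = √((9 - 3500) + 4928) = √(-3491 + 4928) = √1437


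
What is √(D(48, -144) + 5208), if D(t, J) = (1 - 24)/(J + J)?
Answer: √2999854/24 ≈ 72.167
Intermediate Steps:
D(t, J) = -23/(2*J) (D(t, J) = -23*1/(2*J) = -23/(2*J))
√(D(48, -144) + 5208) = √(-23/2/(-144) + 5208) = √(-23/2*(-1/144) + 5208) = √(23/288 + 5208) = √(1499927/288) = √2999854/24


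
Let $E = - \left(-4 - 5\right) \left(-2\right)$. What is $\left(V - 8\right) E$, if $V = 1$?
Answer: $126$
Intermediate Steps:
$E = -18$ ($E = - \left(-4 - 5\right) \left(-2\right) = - \left(-9\right) \left(-2\right) = \left(-1\right) 18 = -18$)
$\left(V - 8\right) E = \left(1 - 8\right) \left(-18\right) = \left(-7\right) \left(-18\right) = 126$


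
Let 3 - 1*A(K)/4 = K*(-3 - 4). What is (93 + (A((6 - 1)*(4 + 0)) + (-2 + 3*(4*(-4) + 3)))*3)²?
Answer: 2842596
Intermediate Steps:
A(K) = 12 + 28*K (A(K) = 12 - 4*K*(-3 - 4) = 12 - 4*K*(-7) = 12 - (-28)*K = 12 + 28*K)
(93 + (A((6 - 1)*(4 + 0)) + (-2 + 3*(4*(-4) + 3)))*3)² = (93 + ((12 + 28*((6 - 1)*(4 + 0))) + (-2 + 3*(4*(-4) + 3)))*3)² = (93 + ((12 + 28*(5*4)) + (-2 + 3*(-16 + 3)))*3)² = (93 + ((12 + 28*20) + (-2 + 3*(-13)))*3)² = (93 + ((12 + 560) + (-2 - 39))*3)² = (93 + (572 - 41)*3)² = (93 + 531*3)² = (93 + 1593)² = 1686² = 2842596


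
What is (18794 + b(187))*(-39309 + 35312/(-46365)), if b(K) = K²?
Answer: -32662762575337/15455 ≈ -2.1134e+9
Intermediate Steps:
(18794 + b(187))*(-39309 + 35312/(-46365)) = (18794 + 187²)*(-39309 + 35312/(-46365)) = (18794 + 34969)*(-39309 + 35312*(-1/46365)) = 53763*(-39309 - 35312/46365) = 53763*(-1822597097/46365) = -32662762575337/15455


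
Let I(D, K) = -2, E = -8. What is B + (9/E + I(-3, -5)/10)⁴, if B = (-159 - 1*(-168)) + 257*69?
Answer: 45427410481/2560000 ≈ 17745.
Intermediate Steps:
B = 17742 (B = (-159 + 168) + 17733 = 9 + 17733 = 17742)
B + (9/E + I(-3, -5)/10)⁴ = 17742 + (9/(-8) - 2/10)⁴ = 17742 + (9*(-⅛) - 2*⅒)⁴ = 17742 + (-9/8 - ⅕)⁴ = 17742 + (-53/40)⁴ = 17742 + 7890481/2560000 = 45427410481/2560000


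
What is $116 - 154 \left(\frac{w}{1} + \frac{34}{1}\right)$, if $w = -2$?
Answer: $-4812$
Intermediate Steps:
$116 - 154 \left(\frac{w}{1} + \frac{34}{1}\right) = 116 - 154 \left(- \frac{2}{1} + \frac{34}{1}\right) = 116 - 154 \left(\left(-2\right) 1 + 34 \cdot 1\right) = 116 - 154 \left(-2 + 34\right) = 116 - 4928 = -4812$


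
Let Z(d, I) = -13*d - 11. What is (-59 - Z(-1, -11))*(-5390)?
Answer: 328790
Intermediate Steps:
Z(d, I) = -11 - 13*d
(-59 - Z(-1, -11))*(-5390) = (-59 - (-11 - 13*(-1)))*(-5390) = (-59 - (-11 + 13))*(-5390) = (-59 - 1*2)*(-5390) = (-59 - 2)*(-5390) = -61*(-5390) = 328790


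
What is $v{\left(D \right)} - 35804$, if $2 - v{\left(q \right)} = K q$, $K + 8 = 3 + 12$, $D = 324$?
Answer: $-38070$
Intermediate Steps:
$K = 7$ ($K = -8 + \left(3 + 12\right) = -8 + 15 = 7$)
$v{\left(q \right)} = 2 - 7 q$
$v{\left(D \right)} - 35804 = \left(2 - 2268\right) - 35804 = -2266 - 35804 = -38070$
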